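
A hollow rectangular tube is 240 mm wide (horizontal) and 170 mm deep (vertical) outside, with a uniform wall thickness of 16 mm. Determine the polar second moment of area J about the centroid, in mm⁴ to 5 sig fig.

J ≈ 1.4506 × 10⁸ mm⁴

Decompose the section into non-overlapping parts with the origin at the bottom-left of its bounding rectangle.
Outer rectangle: 240 × 170, A = 40 800 mm², y = 85 mm, Ī = 98 260 000 mm⁴.
Inner void (subtracted): 208 × 138, A = 28 704 mm², y = 85 mm, Ī = 45 553 248 mm⁴.
By symmetry the centroid is at mid-height, ȳ = 85 mm.
All pieces are centred on the centroidal x-axis, so I = ΣĪ (holes subtracted) = 52 706 752 mm⁴.
Repeating about the centroidal y-axis gives I_y = 92 352 512 mm⁴.
Polar second moment: J = I_x + I_y = 145 059 264 mm⁴.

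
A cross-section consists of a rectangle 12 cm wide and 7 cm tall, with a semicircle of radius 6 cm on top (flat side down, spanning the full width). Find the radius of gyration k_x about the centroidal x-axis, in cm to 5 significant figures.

Split into non-overlapping primitives; take the origin at the lower-left of the bounding box.
Rectangular body: 12 × 7, A = 84 cm², y = 3.5 cm, Ī = 343 cm⁴.
Semicircular cap: semicircle r = 6, A = 56.54867 cm², y = 9.546479 cm, Ī = 142.245 cm⁴.
Centroid: ȳ = ΣA·y / ΣA = 5.932754 cm.
Transfer each piece to the centroidal x-axis using Ī + A·d² with d = y − 5.932754:
  rectangular body: d = -2.432754 cm → contributes +840.1365 cm⁴
  semicircular cap: d = 3.613725 cm → contributes +880.7146 cm⁴
Total I = 1720.851 cm⁴.
Radius of gyration: k = √(I/A) = √(1720.851 / 140.5487) = 3.499116 cm.

k_x ≈ 3.4991 cm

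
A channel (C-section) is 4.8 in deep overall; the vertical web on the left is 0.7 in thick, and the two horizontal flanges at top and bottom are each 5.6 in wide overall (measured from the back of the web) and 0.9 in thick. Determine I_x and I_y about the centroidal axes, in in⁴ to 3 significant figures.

Split into non-overlapping primitives; take the origin at the lower-left of the bounding box.
Web: 0.7 × 4.8, A = 3.36 in², y = 2.4 in, Ī = 6.4512 in⁴.
Top flange (beyond web): 4.9 × 0.9, A = 4.41 in², y = 4.35 in, Ī = 0.29768 in⁴.
Bottom flange (beyond web): 4.9 × 0.9, A = 4.41 in², y = 0.45 in, Ī = 0.29768 in⁴.
By symmetry the centroid is at mid-height, ȳ = 2.4 in.
Transfer each piece to the centroidal x-axis using Ī + A·d² with d = y − 2.4:
  web: d = 0 in → contributes +6.4512 in⁴
  top flange (beyond web): d = 1.95 in → contributes +17.067 in⁴
  bottom flange (beyond web): d = -1.95 in → contributes +17.067 in⁴
Total I = 40.585 in⁴.
For the y-axis: x̄ = 2.3776 in.
Repeating about the centroidal y-axis gives I_y = 36.86 in⁴.

I_x ≈ 40.6 in⁴, I_y ≈ 36.9 in⁴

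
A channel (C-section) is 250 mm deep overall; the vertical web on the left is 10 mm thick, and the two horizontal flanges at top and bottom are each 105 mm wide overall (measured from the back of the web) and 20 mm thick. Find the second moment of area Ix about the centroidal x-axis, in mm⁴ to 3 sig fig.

Break the section into simple shapes (no overlaps), measuring from the bottom-left corner of the bounding box.
Web: 10 × 250, A = 2 500 mm², y = 125 mm, Ī = 13 020 833 mm⁴.
Top flange (beyond web): 95 × 20, A = 1 900 mm², y = 240 mm, Ī = 63 333 mm⁴.
Bottom flange (beyond web): 95 × 20, A = 1 900 mm², y = 10 mm, Ī = 63 333 mm⁴.
By symmetry the centroid is at mid-height, ȳ = 125 mm.
Transfer each piece to the centroidal x-axis using Ī + A·d² with d = y − 125:
  web: d = 0 mm → contributes +13 020 833 mm⁴
  top flange (beyond web): d = 115 mm → contributes +25 190 833 mm⁴
  bottom flange (beyond web): d = -115 mm → contributes +25 190 833 mm⁴
Total I = 63 402 500 mm⁴.

Ix ≈ 6.34 × 10⁷ mm⁴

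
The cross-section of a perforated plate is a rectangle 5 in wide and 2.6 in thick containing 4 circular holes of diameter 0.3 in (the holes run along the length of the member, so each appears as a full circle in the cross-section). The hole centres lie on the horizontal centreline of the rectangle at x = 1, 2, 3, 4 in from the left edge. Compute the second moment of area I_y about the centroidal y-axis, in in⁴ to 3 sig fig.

I_y ≈ 26.7 in⁴

Treat the section as a set of non-overlapping primitives; coordinates are from the bounding-box lower-left.
Plate: 5 × 2.6, A = 13 in², x = 2.5 in, Ī = 27.083 in⁴.
Hole 1 (subtracted): ⌀0.3, A = 0.070686 in², x = 1 in, Ī = 0.00039761 in⁴.
Hole 2 (subtracted): ⌀0.3, A = 0.070686 in², x = 2 in, Ī = 0.00039761 in⁴.
Hole 3 (subtracted): ⌀0.3, A = 0.070686 in², x = 3 in, Ī = 0.00039761 in⁴.
Hole 4 (subtracted): ⌀0.3, A = 0.070686 in², x = 4 in, Ī = 0.00039761 in⁴.
By symmetry the centroid is at mid-width, x̄ = 2.5 in.
Transfer each piece to the centroidal y-axis using Ī + A·d² with d = x − 2.5:
  plate: d = 0 in → contributes +27.083 in⁴
  hole 1: d = -1.5 in → contributes −0.15944 in⁴
  hole 2: d = -0.5 in → contributes −0.018069 in⁴
  hole 3: d = 0.5 in → contributes −0.018069 in⁴
  hole 4: d = 1.5 in → contributes −0.15944 in⁴
Total I = 26.728 in⁴.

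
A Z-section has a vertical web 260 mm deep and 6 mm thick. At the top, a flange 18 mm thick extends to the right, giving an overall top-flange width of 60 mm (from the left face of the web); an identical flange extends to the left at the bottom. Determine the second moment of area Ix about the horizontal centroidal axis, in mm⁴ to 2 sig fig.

Ix ≈ 3.7 × 10⁷ mm⁴

Split into non-overlapping primitives; take the origin at the lower-left of the bounding box.
Web: 6 × 260, A = 1 560 mm², y = 130 mm, Ī = 8 788 000 mm⁴.
Top flange (beyond web): 54 × 18, A = 972 mm², y = 251 mm, Ī = 26 244 mm⁴.
Bottom flange (beyond web): 54 × 18, A = 972 mm², y = 9 mm, Ī = 26 244 mm⁴.
Centroid: ȳ = ΣA·y / ΣA = 130 mm.
Transfer each piece to the horizontal centroidal axis using Ī + A·d² with d = y − 130:
  web: d = 0 mm → contributes +8 788 000 mm⁴
  top flange (beyond web): d = 121 mm → contributes +14 257 296 mm⁴
  bottom flange (beyond web): d = -121 mm → contributes +14 257 296 mm⁴
Total I = 37 302 592 mm⁴.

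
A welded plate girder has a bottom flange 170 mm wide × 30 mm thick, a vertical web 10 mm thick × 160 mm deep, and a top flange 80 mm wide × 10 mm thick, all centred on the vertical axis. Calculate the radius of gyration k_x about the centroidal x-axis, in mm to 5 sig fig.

k_x ≈ 65.808 mm

Split into non-overlapping primitives; take the origin at the lower-left of the bounding box.
Bottom plate: 170 × 30, A = 5 100 mm², y = 15 mm, Ī = 382 500 mm⁴.
Web plate: 10 × 160, A = 1 600 mm², y = 110 mm, Ī = 3 413 333 mm⁴.
Top plate: 80 × 10, A = 800 mm², y = 195 mm, Ī = 6666.667 mm⁴.
Centroid: ȳ = ΣA·y / ΣA = 54.46667 mm.
Transfer each piece to the centroidal x-axis using Ī + A·d² with d = y − 54.46667:
  bottom plate: d = -39.46667 mm → contributes +8 326 351 mm⁴
  web plate: d = 55.53333 mm → contributes +8 347 655 mm⁴
  top plate: d = 140.5333 mm → contributes +15 806 361 mm⁴
Total I = 32 480 367 mm⁴.
Radius of gyration: k = √(I/A) = √(32 480 367 / 7 500) = 65.80817 mm.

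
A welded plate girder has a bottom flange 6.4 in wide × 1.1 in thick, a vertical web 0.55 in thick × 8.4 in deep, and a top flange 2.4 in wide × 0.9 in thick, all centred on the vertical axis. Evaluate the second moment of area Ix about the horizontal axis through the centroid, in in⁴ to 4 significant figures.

Break the section into simple shapes (no overlaps), measuring from the bottom-left corner of the bounding box.
Bottom plate: 6.4 × 1.1, A = 7.04 in², y = 0.55 in, Ī = 0.709867 in⁴.
Web plate: 0.55 × 8.4, A = 4.62 in², y = 5.3 in, Ī = 27.1656 in⁴.
Top plate: 2.4 × 0.9, A = 2.16 in², y = 9.95 in, Ī = 0.1458 in⁴.
Centroid: ȳ = ΣA·y / ΣA = 3.60709 in.
Transfer each piece to the horizontal axis through the centroid using Ī + A·d² with d = y − 3.60709:
  bottom plate: d = -3.05709 in → contributes +66.5043 in⁴
  web plate: d = 1.69291 in → contributes +40.4062 in⁴
  top plate: d = 6.34291 in → contributes +87.048 in⁴
Total I = 193.959 in⁴.

Ix ≈ 194.0 in⁴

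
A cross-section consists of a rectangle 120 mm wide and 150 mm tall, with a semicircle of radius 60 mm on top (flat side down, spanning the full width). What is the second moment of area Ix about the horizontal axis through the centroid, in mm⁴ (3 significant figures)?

Decompose the section into non-overlapping parts with the origin at the bottom-left of its bounding rectangle.
Rectangular body: 120 × 150, A = 18 000 mm², y = 75 mm, Ī = 33 750 000 mm⁴.
Semicircular cap: semicircle r = 60, A = 5654.9 mm², y = 175.46 mm, Ī = 1 422 450 mm⁴.
Centroid: ȳ = ΣA·y / ΣA = 99.017 mm.
Transfer each piece to the horizontal axis through the centroid using Ī + A·d² with d = y − 99.017:
  rectangular body: d = -24.017 mm → contributes +44 132 550 mm⁴
  semicircular cap: d = 76.448 mm → contributes +34 471 132 mm⁴
Total I = 78 603 682 mm⁴.

Ix ≈ 7.86 × 10⁷ mm⁴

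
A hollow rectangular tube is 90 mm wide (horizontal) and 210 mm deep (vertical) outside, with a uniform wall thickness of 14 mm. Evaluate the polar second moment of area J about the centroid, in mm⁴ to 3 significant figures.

Break the section into simple shapes (no overlaps), measuring from the bottom-left corner of the bounding box.
Outer rectangle: 90 × 210, A = 18 900 mm², y = 105 mm, Ī = 69 457 500 mm⁴.
Inner void (subtracted): 62 × 182, A = 11 284 mm², y = 105 mm, Ī = 31 147 601 mm⁴.
By symmetry the centroid is at mid-height, ȳ = 105 mm.
All pieces are centred on the centroidal x-axis, so I = ΣĪ (holes subtracted) = 38 309 899 mm⁴.
Repeating about the centroidal y-axis gives I_y = 9 142 859 mm⁴.
Polar second moment: J = I_x + I_y = 47 452 757 mm⁴.

J ≈ 4.75 × 10⁷ mm⁴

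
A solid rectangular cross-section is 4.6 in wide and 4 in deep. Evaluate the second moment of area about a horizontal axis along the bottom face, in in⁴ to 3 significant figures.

The section: 4.6 × 4, A = 18.4 in², y = 2 in, Ī = 24.533 in⁴.
Transfer it to the base of the section using Ī + A·d² with d = y − 0:
  the section: d = 2 in → contributes +98.133 in⁴
Total I = 98.133 in⁴.

I_base ≈ 98.1 in⁴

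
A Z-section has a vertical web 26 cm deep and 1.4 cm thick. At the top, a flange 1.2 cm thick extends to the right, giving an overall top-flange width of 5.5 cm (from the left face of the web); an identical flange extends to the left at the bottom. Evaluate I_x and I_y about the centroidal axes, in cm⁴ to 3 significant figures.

I_x ≈ 3560 cm⁴, I_y ≈ 94.1 cm⁴

Split into non-overlapping primitives; take the origin at the lower-left of the bounding box.
Web: 1.4 × 26, A = 36.4 cm², y = 13 cm, Ī = 2050.5 cm⁴.
Top flange (beyond web): 4.1 × 1.2, A = 4.92 cm², y = 25.4 cm, Ī = 0.5904 cm⁴.
Bottom flange (beyond web): 4.1 × 1.2, A = 4.92 cm², y = 0.6 cm, Ī = 0.5904 cm⁴.
Centroid: ȳ = ΣA·y / ΣA = 13 cm.
Transfer each piece to the centroidal x-axis using Ī + A·d² with d = y − 13:
  web: d = 0 cm → contributes +2050.5 cm⁴
  top flange (beyond web): d = 12.4 cm → contributes +757.09 cm⁴
  bottom flange (beyond web): d = -12.4 cm → contributes +757.09 cm⁴
Total I = 3564.7 cm⁴.
For the y-axis: x̄ = 4.8 cm.
Repeating about the centroidal y-axis gives I_y = 94.145 cm⁴.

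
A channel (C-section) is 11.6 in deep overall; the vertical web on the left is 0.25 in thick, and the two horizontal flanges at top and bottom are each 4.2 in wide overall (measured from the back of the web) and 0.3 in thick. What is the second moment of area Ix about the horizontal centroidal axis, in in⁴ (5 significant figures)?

Decompose the section into non-overlapping parts with the origin at the bottom-left of its bounding rectangle.
Web: 0.25 × 11.6, A = 2.9 in², y = 5.8 in, Ī = 32.51867 in⁴.
Top flange (beyond web): 3.95 × 0.3, A = 1.185 in², y = 11.45 in, Ī = 0.0088875 in⁴.
Bottom flange (beyond web): 3.95 × 0.3, A = 1.185 in², y = 0.15 in, Ī = 0.0088875 in⁴.
By symmetry the centroid is at mid-height, ȳ = 5.8 in.
Transfer each piece to the horizontal centroidal axis using Ī + A·d² with d = y − 5.8:
  web: d = 0 in → contributes +32.51867 in⁴
  top flange (beyond web): d = 5.65 in → contributes +37.83705 in⁴
  bottom flange (beyond web): d = -5.65 in → contributes +37.83705 in⁴
Total I = 108.1928 in⁴.

Ix ≈ 108.19 in⁴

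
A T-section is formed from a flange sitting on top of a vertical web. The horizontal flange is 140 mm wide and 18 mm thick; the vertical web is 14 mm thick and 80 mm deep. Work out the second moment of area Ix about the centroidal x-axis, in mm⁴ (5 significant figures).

Decompose the section into non-overlapping parts with the origin at the bottom-left of its bounding rectangle.
Flange: 140 × 18, A = 2 520 mm², y = 89 mm, Ī = 68 040 mm⁴.
Web: 14 × 80, A = 1 120 mm², y = 40 mm, Ī = 597333.3 mm⁴.
Centroid: ȳ = ΣA·y / ΣA = 73.92308 mm.
Transfer each piece to the centroidal x-axis using Ī + A·d² with d = y − 73.92308:
  flange: d = 15.07692 mm → contributes +640870.3 mm⁴
  web: d = -33.92308 mm → contributes +1 886 201 mm⁴
Total I = 2 527 072 mm⁴.

Ix ≈ 2.5271 × 10⁶ mm⁴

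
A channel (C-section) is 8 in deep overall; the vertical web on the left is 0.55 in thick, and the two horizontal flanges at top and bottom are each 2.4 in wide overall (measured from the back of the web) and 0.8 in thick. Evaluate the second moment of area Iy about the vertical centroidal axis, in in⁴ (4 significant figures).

Decompose the section into non-overlapping parts with the origin at the bottom-left of its bounding rectangle.
Web: 0.55 × 8, A = 4.4 in², x = 0.275 in, Ī = 0.110917 in⁴.
Top flange (beyond web): 1.85 × 0.8, A = 1.48 in², x = 1.475 in, Ī = 0.422108 in⁴.
Bottom flange (beyond web): 1.85 × 0.8, A = 1.48 in², x = 1.475 in, Ī = 0.422108 in⁴.
Centroid: x̄ = ΣA·x / ΣA = 0.757609 in.
Transfer each piece to the vertical centroidal axis using Ī + A·d² with d = x − 0.757609:
  web: d = -0.482609 in → contributes +1.13573 in⁴
  top flange (beyond web): d = 0.717391 in → contributes +1.18379 in⁴
  bottom flange (beyond web): d = 0.717391 in → contributes +1.18379 in⁴
Total I = 3.50331 in⁴.

Iy ≈ 3.503 in⁴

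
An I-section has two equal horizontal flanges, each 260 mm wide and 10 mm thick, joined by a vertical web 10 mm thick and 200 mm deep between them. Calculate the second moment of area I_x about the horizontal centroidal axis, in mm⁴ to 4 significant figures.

Treat the section as a set of non-overlapping primitives; coordinates are from the bounding-box lower-left.
Bottom flange: 260 × 10, A = 2 600 mm², y = 5 mm, Ī = 21666.7 mm⁴.
Web: 10 × 200, A = 2 000 mm², y = 110 mm, Ī = 6 666 667 mm⁴.
Top flange: 260 × 10, A = 2 600 mm², y = 215 mm, Ī = 21666.7 mm⁴.
By symmetry the centroid is at mid-height, ȳ = 110 mm.
Transfer each piece to the horizontal centroidal axis using Ī + A·d² with d = y − 110:
  bottom flange: d = -105 mm → contributes +28 686 667 mm⁴
  web: d = 0 mm → contributes +6 666 667 mm⁴
  top flange: d = 105 mm → contributes +28 686 667 mm⁴
Total I = 64 040 000 mm⁴.

I_x ≈ 6.404 × 10⁷ mm⁴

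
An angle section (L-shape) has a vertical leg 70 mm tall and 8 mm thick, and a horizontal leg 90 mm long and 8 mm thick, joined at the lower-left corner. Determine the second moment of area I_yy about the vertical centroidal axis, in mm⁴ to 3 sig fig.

I_yy ≈ 9.82 × 10⁵ mm⁴

Break the section into simple shapes (no overlaps), measuring from the bottom-left corner of the bounding box.
Vertical leg: 8 × 70, A = 560 mm², x = 4 mm, Ī = 2986.7 mm⁴.
Horizontal leg (remainder): 82 × 8, A = 656 mm², x = 49 mm, Ī = 367 579 mm⁴.
Centroid: x̄ = ΣA·x / ΣA = 28.276 mm.
Transfer each piece to the vertical centroidal axis using Ī + A·d² with d = x − 28.276:
  vertical leg: d = -24.276 mm → contributes +333 017 mm⁴
  horizontal leg (remainder): d = 20.724 mm → contributes +649 312 mm⁴
Total I = 982 328 mm⁴.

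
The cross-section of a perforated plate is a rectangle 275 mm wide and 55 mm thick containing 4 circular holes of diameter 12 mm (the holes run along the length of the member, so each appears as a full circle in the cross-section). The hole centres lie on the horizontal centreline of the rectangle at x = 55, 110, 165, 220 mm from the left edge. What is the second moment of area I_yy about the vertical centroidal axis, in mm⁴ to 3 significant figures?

Treat the section as a set of non-overlapping primitives; coordinates are from the bounding-box lower-left.
Plate: 275 × 55, A = 15 125 mm², x = 137.5 mm, Ī = 95 319 010 mm⁴.
Hole 1 (subtracted): ⌀12, A = 113.1 mm², x = 55 mm, Ī = 1017.9 mm⁴.
Hole 2 (subtracted): ⌀12, A = 113.1 mm², x = 110 mm, Ī = 1017.9 mm⁴.
Hole 3 (subtracted): ⌀12, A = 113.1 mm², x = 165 mm, Ī = 1017.9 mm⁴.
Hole 4 (subtracted): ⌀12, A = 113.1 mm², x = 220 mm, Ī = 1017.9 mm⁴.
By symmetry the centroid is at mid-width, x̄ = 137.5 mm.
Transfer each piece to the vertical centroidal axis using Ī + A·d² with d = x − 137.5:
  plate: d = 0 mm → contributes +95 319 010 mm⁴
  hole 1: d = -82.5 mm → contributes −770 787 mm⁴
  hole 2: d = -27.5 mm → contributes −86 548 mm⁴
  hole 3: d = 27.5 mm → contributes −86 548 mm⁴
  hole 4: d = 82.5 mm → contributes −770 787 mm⁴
Total I = 93 604 342 mm⁴.

I_yy ≈ 9.36 × 10⁷ mm⁴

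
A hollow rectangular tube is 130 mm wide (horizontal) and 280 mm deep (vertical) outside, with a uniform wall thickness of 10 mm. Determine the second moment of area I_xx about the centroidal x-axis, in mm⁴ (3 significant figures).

Break the section into simple shapes (no overlaps), measuring from the bottom-left corner of the bounding box.
Outer rectangle: 130 × 280, A = 36 400 mm², y = 140 mm, Ī = 237 813 333 mm⁴.
Inner void (subtracted): 110 × 260, A = 28 600 mm², y = 140 mm, Ī = 161 113 333 mm⁴.
By symmetry the centroid is at mid-height, ȳ = 140 mm.
All pieces are centred on the centroidal x-axis, so I = ΣĪ (holes subtracted) = 76 700 000 mm⁴.

I_xx ≈ 7.67 × 10⁷ mm⁴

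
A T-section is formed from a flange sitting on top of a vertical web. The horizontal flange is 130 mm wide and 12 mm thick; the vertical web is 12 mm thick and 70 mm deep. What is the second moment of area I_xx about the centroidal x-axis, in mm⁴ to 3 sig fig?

Break the section into simple shapes (no overlaps), measuring from the bottom-left corner of the bounding box.
Flange: 130 × 12, A = 1 560 mm², y = 76 mm, Ī = 18 720 mm⁴.
Web: 12 × 70, A = 840 mm², y = 35 mm, Ī = 343 000 mm⁴.
Centroid: ȳ = ΣA·y / ΣA = 61.65 mm.
Transfer each piece to the centroidal x-axis using Ī + A·d² with d = y − 61.65:
  flange: d = 14.35 mm → contributes +339 959 mm⁴
  web: d = -26.65 mm → contributes +939 587 mm⁴
Total I = 1 279 546 mm⁴.

I_xx ≈ 1.28 × 10⁶ mm⁴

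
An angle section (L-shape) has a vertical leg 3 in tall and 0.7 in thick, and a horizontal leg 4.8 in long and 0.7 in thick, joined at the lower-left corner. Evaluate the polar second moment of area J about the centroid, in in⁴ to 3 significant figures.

J ≈ 14.4 in⁴

Decompose the section into non-overlapping parts with the origin at the bottom-left of its bounding rectangle.
Vertical leg: 0.7 × 3, A = 2.1 in², y = 1.5 in, Ī = 1.575 in⁴.
Horizontal leg (remainder): 4.1 × 0.7, A = 2.87 in², y = 0.35 in, Ī = 0.11719 in⁴.
Centroid: ȳ = ΣA·y / ΣA = 0.83592 in.
Transfer each piece to the centroidal x-axis using Ī + A·d² with d = y − 0.83592:
  vertical leg: d = 0.66408 in → contributes +2.5011 in⁴
  horizontal leg (remainder): d = -0.48592 in → contributes +0.79484 in⁴
Total I = 3.296 in⁴.
For the y-axis: x̄ = 1.7359 in.
Repeating about the centroidal y-axis gives I_y = 11.091 in⁴.
Polar second moment: J = I_x + I_y = 14.387 in⁴.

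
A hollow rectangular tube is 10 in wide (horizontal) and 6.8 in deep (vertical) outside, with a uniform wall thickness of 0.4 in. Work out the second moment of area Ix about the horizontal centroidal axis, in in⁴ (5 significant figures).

Split into non-overlapping primitives; take the origin at the lower-left of the bounding box.
Outer rectangle: 10 × 6.8, A = 68 in², y = 3.4 in, Ī = 262.0267 in⁴.
Inner void (subtracted): 9.2 × 6, A = 55.2 in², y = 3.4 in, Ī = 165.6 in⁴.
By symmetry the centroid is at mid-height, ȳ = 3.4 in.
All pieces are centred on the horizontal centroidal axis, so I = ΣĪ (holes subtracted) = 96.42667 in⁴.

Ix ≈ 96.427 in⁴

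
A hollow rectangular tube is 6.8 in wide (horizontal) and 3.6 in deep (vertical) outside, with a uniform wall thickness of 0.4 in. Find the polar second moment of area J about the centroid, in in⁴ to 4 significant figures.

Break the section into simple shapes (no overlaps), measuring from the bottom-left corner of the bounding box.
Outer rectangle: 6.8 × 3.6, A = 24.48 in², y = 1.8 in, Ī = 26.4384 in⁴.
Inner void (subtracted): 6 × 2.8, A = 16.8 in², y = 1.8 in, Ī = 10.976 in⁴.
By symmetry the centroid is at mid-height, ȳ = 1.8 in.
All pieces are centred on the centroidal x-axis, so I = ΣĪ (holes subtracted) = 15.4624 in⁴.
Repeating about the centroidal y-axis gives I_y = 43.9296 in⁴.
Polar second moment: J = I_x + I_y = 59.392 in⁴.

J ≈ 59.39 in⁴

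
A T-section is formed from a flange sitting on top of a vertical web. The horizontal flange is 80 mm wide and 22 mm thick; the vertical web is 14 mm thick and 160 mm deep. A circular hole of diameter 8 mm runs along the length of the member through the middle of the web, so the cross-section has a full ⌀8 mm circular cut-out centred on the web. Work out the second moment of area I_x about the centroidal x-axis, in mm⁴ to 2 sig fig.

I_x ≈ 1.3 × 10⁷ mm⁴

Break the section into simple shapes (no overlaps), measuring from the bottom-left corner of the bounding box.
Flange: 80 × 22, A = 1 760 mm², y = 171 mm, Ī = 70 987 mm⁴.
Web: 14 × 160, A = 2 240 mm², y = 80 mm, Ī = 4 778 667 mm⁴.
Hole (subtracted): ⌀8, A = 50.27 mm², y = 80 mm, Ī = 201.1 mm⁴.
Centroid: ȳ = ΣA·y / ΣA = 120.5 mm.
Transfer each piece to the centroidal x-axis using Ī + A·d² with d = y − 120.5:
  flange: d = 50.45 mm → contributes +4 550 621 mm⁴
  web: d = -40.55 mm → contributes +8 461 824 mm⁴
  hole: d = -40.55 mm → contributes −82 851 mm⁴
Total I = 12 929 595 mm⁴.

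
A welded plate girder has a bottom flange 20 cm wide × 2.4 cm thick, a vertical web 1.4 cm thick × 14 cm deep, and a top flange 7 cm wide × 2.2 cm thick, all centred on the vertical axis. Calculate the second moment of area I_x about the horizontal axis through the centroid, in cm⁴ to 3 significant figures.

Split into non-overlapping primitives; take the origin at the lower-left of the bounding box.
Bottom plate: 20 × 2.4, A = 48 cm², y = 1.2 cm, Ī = 23.04 cm⁴.
Web plate: 1.4 × 14, A = 19.6 cm², y = 9.4 cm, Ī = 320.13 cm⁴.
Top plate: 7 × 2.2, A = 15.4 cm², y = 17.5 cm, Ī = 6.2113 cm⁴.
Centroid: ȳ = ΣA·y / ΣA = 6.1607 cm.
Transfer each piece to the horizontal axis through the centroid using Ī + A·d² with d = y − 6.1607:
  bottom plate: d = -4.9607 cm → contributes +1204.3 cm⁴
  web plate: d = 3.2393 cm → contributes +525.79 cm⁴
  top plate: d = 11.339 cm → contributes +1986.3 cm⁴
Total I = 3716.4 cm⁴.

I_x ≈ 3720 cm⁴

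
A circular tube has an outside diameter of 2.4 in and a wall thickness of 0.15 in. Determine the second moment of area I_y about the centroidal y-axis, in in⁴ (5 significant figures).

I_y ≈ 0.67395 in⁴

Treat the section as a set of non-overlapping primitives; coordinates are from the bounding-box lower-left.
Outer circle: ⌀2.4, A = 4.523893 in², x = 1.2 in, Ī = 1.628602 in⁴.
Bore (subtracted): ⌀2.1, A = 3.463606 in², x = 1.2 in, Ī = 0.9546564 in⁴.
By symmetry the centroid is at mid-width, x̄ = 1.2 in.
All pieces are centred on the centroidal y-axis, so I = ΣĪ (holes subtracted) = 0.6739453 in⁴.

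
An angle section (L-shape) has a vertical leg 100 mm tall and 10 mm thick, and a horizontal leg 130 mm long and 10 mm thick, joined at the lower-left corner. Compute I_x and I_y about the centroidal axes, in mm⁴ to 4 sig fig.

I_x ≈ 1.948 × 10⁶ mm⁴, I_y ≈ 3.753 × 10⁶ mm⁴

Split into non-overlapping primitives; take the origin at the lower-left of the bounding box.
Vertical leg: 10 × 100, A = 1 000 mm², y = 50 mm, Ī = 833 333 mm⁴.
Horizontal leg (remainder): 120 × 10, A = 1 200 mm², y = 5 mm, Ī = 10 000 mm⁴.
Centroid: ȳ = ΣA·y / ΣA = 25.4545 mm.
Transfer each piece to the centroidal x-axis using Ī + A·d² with d = y − 25.4545:
  vertical leg: d = 24.5455 mm → contributes +1 435 813 mm⁴
  horizontal leg (remainder): d = -20.4545 mm → contributes +512 066 mm⁴
Total I = 1 947 879 mm⁴.
For the y-axis: x̄ = 40.4545 mm.
Repeating about the centroidal y-axis gives I_y = 3 752 879 mm⁴.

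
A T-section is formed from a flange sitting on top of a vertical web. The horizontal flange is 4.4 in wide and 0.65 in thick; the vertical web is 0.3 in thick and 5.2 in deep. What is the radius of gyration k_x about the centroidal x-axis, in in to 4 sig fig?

k_x ≈ 1.665 in

Decompose the section into non-overlapping parts with the origin at the bottom-left of its bounding rectangle.
Flange: 4.4 × 0.65, A = 2.86 in², y = 5.525 in, Ī = 0.100696 in⁴.
Web: 0.3 × 5.2, A = 1.56 in², y = 2.6 in, Ī = 3.5152 in⁴.
Centroid: ȳ = ΣA·y / ΣA = 4.49265 in.
Transfer each piece to the centroidal x-axis using Ī + A·d² with d = y − 4.49265:
  flange: d = 1.03235 in → contributes +3.14875 in⁴
  web: d = -1.89265 in → contributes +9.1033 in⁴
Total I = 12.252 in⁴.
Radius of gyration: k = √(I/A) = √(12.252 / 4.42) = 1.66492 in.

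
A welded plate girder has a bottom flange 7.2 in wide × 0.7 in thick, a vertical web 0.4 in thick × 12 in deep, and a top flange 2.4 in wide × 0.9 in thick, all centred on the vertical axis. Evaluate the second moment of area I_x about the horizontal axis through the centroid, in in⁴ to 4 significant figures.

Break the section into simple shapes (no overlaps), measuring from the bottom-left corner of the bounding box.
Bottom plate: 7.2 × 0.7, A = 5.04 in², y = 0.35 in, Ī = 0.2058 in⁴.
Web plate: 0.4 × 12, A = 4.8 in², y = 6.7 in, Ī = 57.6 in⁴.
Top plate: 2.4 × 0.9, A = 2.16 in², y = 13.15 in, Ī = 0.1458 in⁴.
Centroid: ȳ = ΣA·y / ΣA = 5.194 in.
Transfer each piece to the horizontal axis through the centroid using Ī + A·d² with d = y − 5.194:
  bottom plate: d = -4.844 in → contributes +118.466 in⁴
  web plate: d = 1.506 in → contributes +68.4866 in⁴
  top plate: d = 7.956 in → contributes +136.869 in⁴
Total I = 323.822 in⁴.

I_x ≈ 323.8 in⁴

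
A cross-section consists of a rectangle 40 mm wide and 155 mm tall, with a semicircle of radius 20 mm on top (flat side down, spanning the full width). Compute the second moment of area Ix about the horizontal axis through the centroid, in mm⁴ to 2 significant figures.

Ix ≈ 1.7 × 10⁷ mm⁴

Decompose the section into non-overlapping parts with the origin at the bottom-left of its bounding rectangle.
Rectangular body: 40 × 155, A = 6 200 mm², y = 77.5 mm, Ī = 12 412 917 mm⁴.
Semicircular cap: semicircle r = 20, A = 628.3 mm², y = 163.5 mm, Ī = 17 561 mm⁴.
Centroid: ȳ = ΣA·y / ΣA = 85.41 mm.
Transfer each piece to the horizontal axis through the centroid using Ī + A·d² with d = y − 85.41:
  rectangular body: d = -7.912 mm → contributes +12 801 069 mm⁴
  semicircular cap: d = 78.08 mm → contributes +3 847 696 mm⁴
Total I = 16 648 765 mm⁴.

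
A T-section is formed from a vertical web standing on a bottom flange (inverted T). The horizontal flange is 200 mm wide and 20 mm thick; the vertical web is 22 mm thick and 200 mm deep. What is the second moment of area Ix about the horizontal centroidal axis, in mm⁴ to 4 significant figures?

Split into non-overlapping primitives; take the origin at the lower-left of the bounding box.
Flange: 200 × 20, A = 4 000 mm², y = 10 mm, Ī = 133 333 mm⁴.
Web: 22 × 200, A = 4 400 mm², y = 120 mm, Ī = 14 666 667 mm⁴.
Centroid: ȳ = ΣA·y / ΣA = 67.619 mm.
Transfer each piece to the horizontal centroidal axis using Ī + A·d² with d = y − 67.619:
  flange: d = -57.619 mm → contributes +13 413 152 mm⁴
  web: d = 52.381 mm → contributes +26 739 229 mm⁴
Total I = 40 152 381 mm⁴.

Ix ≈ 4.015 × 10⁷ mm⁴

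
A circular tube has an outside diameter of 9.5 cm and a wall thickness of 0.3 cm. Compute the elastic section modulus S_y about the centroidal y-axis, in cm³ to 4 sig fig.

S_y ≈ 19.33 cm³

Break the section into simple shapes (no overlaps), measuring from the bottom-left corner of the bounding box.
Outer circle: ⌀9.5, A = 70.8822 cm², x = 4.75 cm, Ī = 399.82 cm⁴.
Bore (subtracted): ⌀8.9, A = 62.2114 cm², x = 4.75 cm, Ī = 307.985 cm⁴.
By symmetry the centroid is at mid-width, x̄ = 4.75 cm.
All pieces are centred on the centroidal y-axis, so I = ΣĪ (holes subtracted) = 91.8346 cm⁴.
Extreme fibre distance c = 4.75 cm; S = I/c = 19.3336 cm³.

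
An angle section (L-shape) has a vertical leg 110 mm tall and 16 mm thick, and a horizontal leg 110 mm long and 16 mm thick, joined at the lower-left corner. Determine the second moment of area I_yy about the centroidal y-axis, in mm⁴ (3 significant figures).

I_yy ≈ 3.60 × 10⁶ mm⁴

Split into non-overlapping primitives; take the origin at the lower-left of the bounding box.
Vertical leg: 16 × 110, A = 1 760 mm², x = 8 mm, Ī = 37 547 mm⁴.
Horizontal leg (remainder): 94 × 16, A = 1 504 mm², x = 63 mm, Ī = 1 107 445 mm⁴.
Centroid: x̄ = ΣA·x / ΣA = 33.343 mm.
Transfer each piece to the centroidal y-axis using Ī + A·d² with d = x − 33.343:
  vertical leg: d = -25.343 mm → contributes +1 167 950 mm⁴
  horizontal leg (remainder): d = 29.657 mm → contributes +2 430 258 mm⁴
Total I = 3 598 208 mm⁴.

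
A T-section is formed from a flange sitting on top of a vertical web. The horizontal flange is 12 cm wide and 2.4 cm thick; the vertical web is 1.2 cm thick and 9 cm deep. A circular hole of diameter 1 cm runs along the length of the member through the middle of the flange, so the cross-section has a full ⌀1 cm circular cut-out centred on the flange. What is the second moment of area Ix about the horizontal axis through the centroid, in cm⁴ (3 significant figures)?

Ix ≈ 340 cm⁴

Break the section into simple shapes (no overlaps), measuring from the bottom-left corner of the bounding box.
Flange: 12 × 2.4, A = 28.8 cm², y = 10.2 cm, Ī = 13.824 cm⁴.
Web: 1.2 × 9, A = 10.8 cm², y = 4.5 cm, Ī = 72.9 cm⁴.
Hole (subtracted): ⌀1, A = 0.7854 cm², y = 10.2 cm, Ī = 0.049087 cm⁴.
Centroid: ȳ = ΣA·y / ΣA = 8.614 cm.
Transfer each piece to the horizontal axis through the centroid using Ī + A·d² with d = y − 8.614:
  flange: d = 1.586 cm → contributes +86.268 cm⁴
  web: d = -4.114 cm → contributes +255.69 cm⁴
  hole: d = 1.586 cm → contributes −2.0247 cm⁴
Total I = 339.93 cm⁴.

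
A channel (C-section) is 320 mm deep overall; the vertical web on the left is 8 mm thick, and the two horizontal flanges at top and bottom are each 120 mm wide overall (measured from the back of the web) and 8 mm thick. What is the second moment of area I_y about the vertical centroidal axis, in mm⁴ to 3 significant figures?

I_y ≈ 5.68 × 10⁶ mm⁴

Split into non-overlapping primitives; take the origin at the lower-left of the bounding box.
Web: 8 × 320, A = 2 560 mm², x = 4 mm, Ī = 13 653 mm⁴.
Top flange (beyond web): 112 × 8, A = 896 mm², x = 64 mm, Ī = 936 619 mm⁴.
Bottom flange (beyond web): 112 × 8, A = 896 mm², x = 64 mm, Ī = 936 619 mm⁴.
Centroid: x̄ = ΣA·x / ΣA = 28.706 mm.
Transfer each piece to the vertical centroidal axis using Ī + A·d² with d = x − 28.706:
  web: d = -24.706 mm → contributes +1 576 228 mm⁴
  top flange (beyond web): d = 35.294 mm → contributes +2 052 743 mm⁴
  bottom flange (beyond web): d = 35.294 mm → contributes +2 052 743 mm⁴
Total I = 5 681 714 mm⁴.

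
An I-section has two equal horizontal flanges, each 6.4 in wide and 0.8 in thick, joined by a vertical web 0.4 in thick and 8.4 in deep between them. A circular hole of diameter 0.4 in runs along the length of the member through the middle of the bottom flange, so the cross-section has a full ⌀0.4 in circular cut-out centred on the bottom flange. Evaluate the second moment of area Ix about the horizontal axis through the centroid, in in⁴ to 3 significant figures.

Ix ≈ 234 in⁴

Split into non-overlapping primitives; take the origin at the lower-left of the bounding box.
Bottom flange: 6.4 × 0.8, A = 5.12 in², y = 0.4 in, Ī = 0.27307 in⁴.
Web: 0.4 × 8.4, A = 3.36 in², y = 5 in, Ī = 19.757 in⁴.
Top flange: 6.4 × 0.8, A = 5.12 in², y = 9.6 in, Ī = 0.27307 in⁴.
Hole (subtracted): ⌀0.4, A = 0.12566 in², y = 0.4 in, Ī = 0.0012566 in⁴.
Centroid: ȳ = ΣA·y / ΣA = 5.0429 in.
Transfer each piece to the horizontal axis through the centroid using Ī + A·d² with d = y − 5.0429:
  bottom flange: d = -4.6429 in → contributes +110.64 in⁴
  web: d = -0.0429 in → contributes +19.763 in⁴
  top flange: d = 4.5571 in → contributes +106.6 in⁴
  hole: d = -4.6429 in → contributes −2.7101 in⁴
Total I = 234.3 in⁴.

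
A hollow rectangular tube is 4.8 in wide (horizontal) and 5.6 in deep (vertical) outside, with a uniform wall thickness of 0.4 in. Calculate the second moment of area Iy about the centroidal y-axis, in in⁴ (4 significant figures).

Break the section into simple shapes (no overlaps), measuring from the bottom-left corner of the bounding box.
Outer rectangle: 4.8 × 5.6, A = 26.88 in², x = 2.4 in, Ī = 51.6096 in⁴.
Inner void (subtracted): 4 × 4.8, A = 19.2 in², x = 2.4 in, Ī = 25.6 in⁴.
By symmetry the centroid is at mid-width, x̄ = 2.4 in.
All pieces are centred on the centroidal y-axis, so I = ΣĪ (holes subtracted) = 26.0096 in⁴.

Iy ≈ 26.01 in⁴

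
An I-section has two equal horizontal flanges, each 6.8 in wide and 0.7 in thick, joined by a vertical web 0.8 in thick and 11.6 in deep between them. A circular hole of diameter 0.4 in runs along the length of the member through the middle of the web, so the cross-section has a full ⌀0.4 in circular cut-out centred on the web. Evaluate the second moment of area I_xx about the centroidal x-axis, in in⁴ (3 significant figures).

Break the section into simple shapes (no overlaps), measuring from the bottom-left corner of the bounding box.
Bottom flange: 6.8 × 0.7, A = 4.76 in², y = 0.35 in, Ī = 0.19437 in⁴.
Web: 0.8 × 11.6, A = 9.28 in², y = 6.5 in, Ī = 104.06 in⁴.
Top flange: 6.8 × 0.7, A = 4.76 in², y = 12.65 in, Ī = 0.19437 in⁴.
Hole (subtracted): ⌀0.4, A = 0.12566 in², y = 6.5 in, Ī = 0.0012566 in⁴.
By symmetry the centroid is at mid-height, ȳ = 6.5 in.
Transfer each piece to the centroidal x-axis using Ī + A·d² with d = y − 6.5:
  bottom flange: d = -6.15 in → contributes +180.23 in⁴
  web: d = 0 in → contributes +104.06 in⁴
  top flange: d = 6.15 in → contributes +180.23 in⁴
  hole: d = 0 in → contributes −0.0012566 in⁴
Total I = 464.52 in⁴.

I_xx ≈ 465 in⁴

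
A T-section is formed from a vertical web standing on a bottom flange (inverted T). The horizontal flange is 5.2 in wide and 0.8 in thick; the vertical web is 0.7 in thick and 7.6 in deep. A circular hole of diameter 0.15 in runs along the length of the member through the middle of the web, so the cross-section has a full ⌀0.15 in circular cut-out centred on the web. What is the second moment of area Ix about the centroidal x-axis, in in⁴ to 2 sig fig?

Ix ≈ 67 in⁴

Treat the section as a set of non-overlapping primitives; coordinates are from the bounding-box lower-left.
Flange: 5.2 × 0.8, A = 4.16 in², y = 0.4 in, Ī = 0.2219 in⁴.
Web: 0.7 × 7.6, A = 5.32 in², y = 4.6 in, Ī = 25.61 in⁴.
Hole (subtracted): ⌀0.15, A = 0.01767 in², y = 4.6 in, Ī = 0.00002485 in⁴.
Centroid: ȳ = ΣA·y / ΣA = 2.754 in.
Transfer each piece to the centroidal x-axis using Ī + A·d² with d = y − 2.754:
  flange: d = -2.354 in → contributes +23.26 in⁴
  web: d = 1.846 in → contributes +43.75 in⁴
  hole: d = 1.846 in → contributes −0.06028 in⁴
Total I = 66.95 in⁴.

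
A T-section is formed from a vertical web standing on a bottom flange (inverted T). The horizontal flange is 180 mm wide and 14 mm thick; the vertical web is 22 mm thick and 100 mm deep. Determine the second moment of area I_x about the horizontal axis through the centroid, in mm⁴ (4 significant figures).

I_x ≈ 5.691 × 10⁶ mm⁴

Treat the section as a set of non-overlapping primitives; coordinates are from the bounding-box lower-left.
Flange: 180 × 14, A = 2 520 mm², y = 7 mm, Ī = 41 160 mm⁴.
Web: 22 × 100, A = 2 200 mm², y = 64 mm, Ī = 1 833 333 mm⁴.
Centroid: ȳ = ΣA·y / ΣA = 33.5678 mm.
Transfer each piece to the horizontal axis through the centroid using Ī + A·d² with d = y − 33.5678:
  flange: d = -26.5678 mm → contributes +1 819 896 mm⁴
  web: d = 30.4322 mm → contributes +3 870 795 mm⁴
Total I = 5 690 692 mm⁴.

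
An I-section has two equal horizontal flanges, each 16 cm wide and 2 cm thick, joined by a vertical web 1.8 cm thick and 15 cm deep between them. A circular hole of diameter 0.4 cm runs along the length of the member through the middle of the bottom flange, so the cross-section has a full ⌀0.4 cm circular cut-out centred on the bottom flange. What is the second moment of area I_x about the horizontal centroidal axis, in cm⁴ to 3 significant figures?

Break the section into simple shapes (no overlaps), measuring from the bottom-left corner of the bounding box.
Bottom flange: 16 × 2, A = 32 cm², y = 1 cm, Ī = 10.667 cm⁴.
Web: 1.8 × 15, A = 27 cm², y = 9.5 cm, Ī = 506.25 cm⁴.
Top flange: 16 × 2, A = 32 cm², y = 18 cm, Ī = 10.667 cm⁴.
Hole (subtracted): ⌀0.4, A = 0.12566 cm², y = 1 cm, Ī = 0.0012566 cm⁴.
Centroid: ȳ = ΣA·y / ΣA = 9.5118 cm.
Transfer each piece to the horizontal centroidal axis using Ī + A·d² with d = y − 9.5118:
  bottom flange: d = -8.5118 cm → contributes +2329.1 cm⁴
  web: d = -0.011754 cm → contributes +506.25 cm⁴
  top flange: d = 8.4882 cm → contributes +2316.3 cm⁴
  hole: d = -8.5118 cm → contributes −9.1056 cm⁴
Total I = 5142.5 cm⁴.

I_x ≈ 5140 cm⁴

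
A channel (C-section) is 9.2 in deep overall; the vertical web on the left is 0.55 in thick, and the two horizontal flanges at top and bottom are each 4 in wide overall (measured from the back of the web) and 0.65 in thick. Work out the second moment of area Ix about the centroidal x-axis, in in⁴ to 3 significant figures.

Decompose the section into non-overlapping parts with the origin at the bottom-left of its bounding rectangle.
Web: 0.55 × 9.2, A = 5.06 in², y = 4.6 in, Ī = 35.69 in⁴.
Top flange (beyond web): 3.45 × 0.65, A = 2.2425 in², y = 8.875 in, Ī = 0.078955 in⁴.
Bottom flange (beyond web): 3.45 × 0.65, A = 2.2425 in², y = 0.325 in, Ī = 0.078955 in⁴.
By symmetry the centroid is at mid-height, ȳ = 4.6 in.
Transfer each piece to the centroidal x-axis using Ī + A·d² with d = y − 4.6:
  web: d = 0 in → contributes +35.69 in⁴
  top flange (beyond web): d = 4.275 in → contributes +41.062 in⁴
  bottom flange (beyond web): d = -4.275 in → contributes +41.062 in⁴
Total I = 117.81 in⁴.

Ix ≈ 118 in⁴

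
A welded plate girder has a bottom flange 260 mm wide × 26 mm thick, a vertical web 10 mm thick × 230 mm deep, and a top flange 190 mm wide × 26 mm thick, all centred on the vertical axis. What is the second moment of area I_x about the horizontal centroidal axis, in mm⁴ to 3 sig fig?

I_x ≈ 1.99 × 10⁸ mm⁴

Split into non-overlapping primitives; take the origin at the lower-left of the bounding box.
Bottom plate: 260 × 26, A = 6 760 mm², y = 13 mm, Ī = 380 813 mm⁴.
Web plate: 10 × 230, A = 2 300 mm², y = 141 mm, Ī = 10 139 167 mm⁴.
Top plate: 190 × 26, A = 4 940 mm², y = 269 mm, Ī = 278 287 mm⁴.
Centroid: ȳ = ΣA·y / ΣA = 124.36 mm.
Transfer each piece to the horizontal centroidal axis using Ī + A·d² with d = y − 124.36:
  bottom plate: d = -111.36 mm → contributes +84 211 909 mm⁴
  web plate: d = 16.64 mm → contributes +10 776 013 mm⁴
  top plate: d = 144.64 mm → contributes +103 626 691 mm⁴
Total I = 198 614 612 mm⁴.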